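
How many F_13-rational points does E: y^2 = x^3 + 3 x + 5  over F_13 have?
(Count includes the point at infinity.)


For each x in F_13, count y with y^2 = x^3 + 3 x + 5 mod 13:
  x = 1: RHS = 9, y in [3, 10]  -> 2 point(s)
  x = 4: RHS = 3, y in [4, 9]  -> 2 point(s)
  x = 11: RHS = 4, y in [2, 11]  -> 2 point(s)
  x = 12: RHS = 1, y in [1, 12]  -> 2 point(s)
Affine points: 8. Add the point at infinity: total = 9.

#E(F_13) = 9


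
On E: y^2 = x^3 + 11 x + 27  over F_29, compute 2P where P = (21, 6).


Doubling: s = (3 x1^2 + a) / (2 y1)
s = (3*21^2 + 11) / (2*6) mod 29 = 0
x3 = s^2 - 2 x1 mod 29 = 0^2 - 2*21 = 16
y3 = s (x1 - x3) - y1 mod 29 = 0 * (21 - 16) - 6 = 23

2P = (16, 23)


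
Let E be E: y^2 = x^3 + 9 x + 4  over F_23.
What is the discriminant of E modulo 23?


4 a^3 + 27 b^2 = 4*9^3 + 27*4^2 = 2916 + 432 = 3348
Delta = -16 * (3348) = -53568
Delta mod 23 = 22

Delta = 22 (mod 23)


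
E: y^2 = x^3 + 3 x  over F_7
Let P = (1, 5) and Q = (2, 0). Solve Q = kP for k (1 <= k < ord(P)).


Enumerate multiples of P until we hit Q = (2, 0):
  1P = (1, 5)
  2P = (2, 0)
Match found at i = 2.

k = 2


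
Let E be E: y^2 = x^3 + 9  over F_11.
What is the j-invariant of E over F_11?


Delta = -16(4 a^3 + 27 b^2) mod 11 = 10
-1728 * (4 a)^3 = -1728 * (4*0)^3 mod 11 = 0
j = 0 * 10^(-1) mod 11 = 0

j = 0 (mod 11)


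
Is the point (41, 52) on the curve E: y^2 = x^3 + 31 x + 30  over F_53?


Check whether y^2 = x^3 + 31 x + 30 (mod 53) for (x, y) = (41, 52).
LHS: y^2 = 52^2 mod 53 = 1
RHS: x^3 + 31 x + 30 = 41^3 + 31*41 + 30 mod 53 = 50
LHS != RHS

No, not on the curve


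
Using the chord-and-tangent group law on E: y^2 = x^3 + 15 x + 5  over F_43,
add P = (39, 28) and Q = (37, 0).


P != Q, so use the chord formula.
s = (y2 - y1) / (x2 - x1) = (15) / (41) mod 43 = 14
x3 = s^2 - x1 - x2 mod 43 = 14^2 - 39 - 37 = 34
y3 = s (x1 - x3) - y1 mod 43 = 14 * (39 - 34) - 28 = 42

P + Q = (34, 42)


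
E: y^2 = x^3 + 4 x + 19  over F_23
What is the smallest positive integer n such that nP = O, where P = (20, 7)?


Compute successive multiples of P until we hit O:
  1P = (20, 7)
  2P = (19, 10)
  3P = (16, 4)
  4P = (12, 22)
  5P = (15, 21)
  6P = (17, 3)
  7P = (21, 7)
  8P = (5, 16)
  ... (continuing to 33P)
  33P = O

ord(P) = 33


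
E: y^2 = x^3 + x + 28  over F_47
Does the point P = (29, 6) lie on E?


Check whether y^2 = x^3 + 1 x + 28 (mod 47) for (x, y) = (29, 6).
LHS: y^2 = 6^2 mod 47 = 36
RHS: x^3 + 1 x + 28 = 29^3 + 1*29 + 28 mod 47 = 6
LHS != RHS

No, not on the curve


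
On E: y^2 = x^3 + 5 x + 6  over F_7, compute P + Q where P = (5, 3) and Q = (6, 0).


P != Q, so use the chord formula.
s = (y2 - y1) / (x2 - x1) = (4) / (1) mod 7 = 4
x3 = s^2 - x1 - x2 mod 7 = 4^2 - 5 - 6 = 5
y3 = s (x1 - x3) - y1 mod 7 = 4 * (5 - 5) - 3 = 4

P + Q = (5, 4)


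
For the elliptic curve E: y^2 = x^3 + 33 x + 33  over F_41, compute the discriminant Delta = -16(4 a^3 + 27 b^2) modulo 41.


4 a^3 + 27 b^2 = 4*33^3 + 27*33^2 = 143748 + 29403 = 173151
Delta = -16 * (173151) = -2770416
Delta mod 41 = 36

Delta = 36 (mod 41)


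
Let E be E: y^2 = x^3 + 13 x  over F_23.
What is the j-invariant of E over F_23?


Delta = -16(4 a^3 + 27 b^2) mod 23 = 14
-1728 * (4 a)^3 = -1728 * (4*13)^3 mod 23 = 19
j = 19 * 14^(-1) mod 23 = 3

j = 3 (mod 23)


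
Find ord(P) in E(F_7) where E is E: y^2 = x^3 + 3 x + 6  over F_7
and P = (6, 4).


Compute successive multiples of P until we hit O:
  1P = (6, 4)
  2P = (3, 0)
  3P = (6, 3)
  4P = O

ord(P) = 4


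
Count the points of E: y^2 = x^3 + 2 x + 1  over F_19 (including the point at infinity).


For each x in F_19, count y with y^2 = x^3 + 2 x + 1 mod 19:
  x = 0: RHS = 1, y in [1, 18]  -> 2 point(s)
  x = 1: RHS = 4, y in [2, 17]  -> 2 point(s)
  x = 4: RHS = 16, y in [4, 15]  -> 2 point(s)
  x = 6: RHS = 1, y in [1, 18]  -> 2 point(s)
  x = 7: RHS = 16, y in [4, 15]  -> 2 point(s)
  x = 8: RHS = 16, y in [4, 15]  -> 2 point(s)
  x = 9: RHS = 7, y in [8, 11]  -> 2 point(s)
  x = 11: RHS = 5, y in [9, 10]  -> 2 point(s)
  x = 12: RHS = 5, y in [9, 10]  -> 2 point(s)
  x = 13: RHS = 1, y in [1, 18]  -> 2 point(s)
  x = 15: RHS = 5, y in [9, 10]  -> 2 point(s)
  x = 16: RHS = 6, y in [5, 14]  -> 2 point(s)
  x = 18: RHS = 17, y in [6, 13]  -> 2 point(s)
Affine points: 26. Add the point at infinity: total = 27.

#E(F_19) = 27


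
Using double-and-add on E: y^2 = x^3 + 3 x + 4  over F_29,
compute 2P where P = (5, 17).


k = 2 = 10_2 (binary, LSB first: 01)
Double-and-add from P = (5, 17):
  bit 0 = 0: acc unchanged = O
  bit 1 = 1: acc = O + (6, 8) = (6, 8)

2P = (6, 8)


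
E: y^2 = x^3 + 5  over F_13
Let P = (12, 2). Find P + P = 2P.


Doubling: s = (3 x1^2 + a) / (2 y1)
s = (3*12^2 + 0) / (2*2) mod 13 = 4
x3 = s^2 - 2 x1 mod 13 = 4^2 - 2*12 = 5
y3 = s (x1 - x3) - y1 mod 13 = 4 * (12 - 5) - 2 = 0

2P = (5, 0)


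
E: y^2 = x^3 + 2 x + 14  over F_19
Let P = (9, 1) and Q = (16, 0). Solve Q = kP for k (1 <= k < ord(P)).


Enumerate multiples of P until we hit Q = (16, 0):
  1P = (9, 1)
  2P = (2, 11)
  3P = (5, 15)
  4P = (3, 16)
  5P = (18, 12)
  6P = (1, 13)
  7P = (16, 0)
Match found at i = 7.

k = 7


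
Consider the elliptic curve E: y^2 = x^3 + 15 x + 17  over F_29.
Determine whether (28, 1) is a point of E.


Check whether y^2 = x^3 + 15 x + 17 (mod 29) for (x, y) = (28, 1).
LHS: y^2 = 1^2 mod 29 = 1
RHS: x^3 + 15 x + 17 = 28^3 + 15*28 + 17 mod 29 = 1
LHS = RHS

Yes, on the curve


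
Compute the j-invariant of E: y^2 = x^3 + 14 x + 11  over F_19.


Delta = -16(4 a^3 + 27 b^2) mod 19 = 17
-1728 * (4 a)^3 = -1728 * (4*14)^3 mod 19 = 18
j = 18 * 17^(-1) mod 19 = 10

j = 10 (mod 19)


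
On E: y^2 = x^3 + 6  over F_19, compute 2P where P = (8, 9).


Doubling: s = (3 x1^2 + a) / (2 y1)
s = (3*8^2 + 0) / (2*9) mod 19 = 17
x3 = s^2 - 2 x1 mod 19 = 17^2 - 2*8 = 7
y3 = s (x1 - x3) - y1 mod 19 = 17 * (8 - 7) - 9 = 8

2P = (7, 8)


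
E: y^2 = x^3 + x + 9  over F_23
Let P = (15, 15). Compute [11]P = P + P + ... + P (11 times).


k = 11 = 1011_2 (binary, LSB first: 1101)
Double-and-add from P = (15, 15):
  bit 0 = 1: acc = O + (15, 15) = (15, 15)
  bit 1 = 1: acc = (15, 15) + (20, 18) = (4, 10)
  bit 2 = 0: acc unchanged = (4, 10)
  bit 3 = 1: acc = (4, 10) + (3, 4) = (6, 1)

11P = (6, 1)


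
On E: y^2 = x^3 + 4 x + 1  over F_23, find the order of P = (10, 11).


Compute successive multiples of P until we hit O:
  1P = (10, 11)
  2P = (5, 10)
  3P = (20, 10)
  4P = (19, 6)
  5P = (21, 13)
  6P = (8, 4)
  7P = (0, 1)
  8P = (14, 8)
  ... (continuing to 27P)
  27P = O

ord(P) = 27


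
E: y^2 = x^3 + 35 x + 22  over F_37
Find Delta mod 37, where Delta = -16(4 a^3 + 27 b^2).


4 a^3 + 27 b^2 = 4*35^3 + 27*22^2 = 171500 + 13068 = 184568
Delta = -16 * (184568) = -2953088
Delta mod 37 = 30

Delta = 30 (mod 37)


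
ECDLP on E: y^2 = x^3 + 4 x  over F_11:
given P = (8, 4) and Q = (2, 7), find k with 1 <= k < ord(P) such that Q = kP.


Enumerate multiples of P until we hit Q = (2, 7):
  1P = (8, 4)
  2P = (4, 6)
  3P = (2, 4)
  4P = (1, 7)
  5P = (6, 3)
  6P = (0, 0)
  7P = (6, 8)
  8P = (1, 4)
  9P = (2, 7)
Match found at i = 9.

k = 9


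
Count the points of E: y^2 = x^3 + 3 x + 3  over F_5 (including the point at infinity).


For each x in F_5, count y with y^2 = x^3 + 3 x + 3 mod 5:
  x = 3: RHS = 4, y in [2, 3]  -> 2 point(s)
  x = 4: RHS = 4, y in [2, 3]  -> 2 point(s)
Affine points: 4. Add the point at infinity: total = 5.

#E(F_5) = 5


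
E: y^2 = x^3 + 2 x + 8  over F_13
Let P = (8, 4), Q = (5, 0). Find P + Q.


P != Q, so use the chord formula.
s = (y2 - y1) / (x2 - x1) = (9) / (10) mod 13 = 10
x3 = s^2 - x1 - x2 mod 13 = 10^2 - 8 - 5 = 9
y3 = s (x1 - x3) - y1 mod 13 = 10 * (8 - 9) - 4 = 12

P + Q = (9, 12)


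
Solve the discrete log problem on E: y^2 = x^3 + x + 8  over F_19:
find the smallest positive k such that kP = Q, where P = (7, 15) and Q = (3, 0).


Enumerate multiples of P until we hit Q = (3, 0):
  1P = (7, 15)
  2P = (10, 12)
  3P = (3, 0)
Match found at i = 3.

k = 3


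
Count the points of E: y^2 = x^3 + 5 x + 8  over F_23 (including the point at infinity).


For each x in F_23, count y with y^2 = x^3 + 5 x + 8 mod 23:
  x = 0: RHS = 8, y in [10, 13]  -> 2 point(s)
  x = 2: RHS = 3, y in [7, 16]  -> 2 point(s)
  x = 3: RHS = 4, y in [2, 21]  -> 2 point(s)
  x = 4: RHS = 0, y in [0]  -> 1 point(s)
  x = 6: RHS = 1, y in [1, 22]  -> 2 point(s)
  x = 7: RHS = 18, y in [8, 15]  -> 2 point(s)
  x = 8: RHS = 8, y in [10, 13]  -> 2 point(s)
  x = 9: RHS = 0, y in [0]  -> 1 point(s)
  x = 10: RHS = 0, y in [0]  -> 1 point(s)
  x = 12: RHS = 2, y in [5, 18]  -> 2 point(s)
  x = 13: RHS = 16, y in [4, 19]  -> 2 point(s)
  x = 14: RHS = 16, y in [4, 19]  -> 2 point(s)
  x = 15: RHS = 8, y in [10, 13]  -> 2 point(s)
  x = 19: RHS = 16, y in [4, 19]  -> 2 point(s)
  x = 20: RHS = 12, y in [9, 14]  -> 2 point(s)
  x = 21: RHS = 13, y in [6, 17]  -> 2 point(s)
  x = 22: RHS = 2, y in [5, 18]  -> 2 point(s)
Affine points: 31. Add the point at infinity: total = 32.

#E(F_23) = 32


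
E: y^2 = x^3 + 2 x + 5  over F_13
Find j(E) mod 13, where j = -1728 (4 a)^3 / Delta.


Delta = -16(4 a^3 + 27 b^2) mod 13 = 11
-1728 * (4 a)^3 = -1728 * (4*2)^3 mod 13 = 5
j = 5 * 11^(-1) mod 13 = 4

j = 4 (mod 13)


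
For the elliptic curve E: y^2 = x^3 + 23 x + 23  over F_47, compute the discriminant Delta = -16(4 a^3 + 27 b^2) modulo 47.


4 a^3 + 27 b^2 = 4*23^3 + 27*23^2 = 48668 + 14283 = 62951
Delta = -16 * (62951) = -1007216
Delta mod 47 = 41

Delta = 41 (mod 47)


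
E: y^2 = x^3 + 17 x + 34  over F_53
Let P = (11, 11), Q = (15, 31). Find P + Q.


P != Q, so use the chord formula.
s = (y2 - y1) / (x2 - x1) = (20) / (4) mod 53 = 5
x3 = s^2 - x1 - x2 mod 53 = 5^2 - 11 - 15 = 52
y3 = s (x1 - x3) - y1 mod 53 = 5 * (11 - 52) - 11 = 49

P + Q = (52, 49)


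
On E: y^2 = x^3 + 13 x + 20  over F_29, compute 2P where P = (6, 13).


Doubling: s = (3 x1^2 + a) / (2 y1)
s = (3*6^2 + 13) / (2*13) mod 29 = 8
x3 = s^2 - 2 x1 mod 29 = 8^2 - 2*6 = 23
y3 = s (x1 - x3) - y1 mod 29 = 8 * (6 - 23) - 13 = 25

2P = (23, 25)


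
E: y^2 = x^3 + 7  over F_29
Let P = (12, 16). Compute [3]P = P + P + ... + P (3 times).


k = 3 = 11_2 (binary, LSB first: 11)
Double-and-add from P = (12, 16):
  bit 0 = 1: acc = O + (12, 16) = (12, 16)
  bit 1 = 1: acc = (12, 16) + (6, 7) = (6, 22)

3P = (6, 22)


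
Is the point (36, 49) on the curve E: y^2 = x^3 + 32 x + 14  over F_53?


Check whether y^2 = x^3 + 32 x + 14 (mod 53) for (x, y) = (36, 49).
LHS: y^2 = 49^2 mod 53 = 16
RHS: x^3 + 32 x + 14 = 36^3 + 32*36 + 14 mod 53 = 16
LHS = RHS

Yes, on the curve


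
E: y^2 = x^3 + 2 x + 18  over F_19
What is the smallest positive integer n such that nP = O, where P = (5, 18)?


Compute successive multiples of P until we hit O:
  1P = (5, 18)
  2P = (14, 15)
  3P = (17, 5)
  4P = (2, 12)
  5P = (16, 17)
  6P = (9, 10)
  7P = (9, 9)
  8P = (16, 2)
  ... (continuing to 13P)
  13P = O

ord(P) = 13


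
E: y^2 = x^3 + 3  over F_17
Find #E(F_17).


For each x in F_17, count y with y^2 = x^3 + 0 x + 3 mod 17:
  x = 1: RHS = 4, y in [2, 15]  -> 2 point(s)
  x = 3: RHS = 13, y in [8, 9]  -> 2 point(s)
  x = 4: RHS = 16, y in [4, 13]  -> 2 point(s)
  x = 5: RHS = 9, y in [3, 14]  -> 2 point(s)
  x = 6: RHS = 15, y in [7, 10]  -> 2 point(s)
  x = 9: RHS = 1, y in [1, 16]  -> 2 point(s)
  x = 10: RHS = 0, y in [0]  -> 1 point(s)
  x = 11: RHS = 8, y in [5, 12]  -> 2 point(s)
  x = 16: RHS = 2, y in [6, 11]  -> 2 point(s)
Affine points: 17. Add the point at infinity: total = 18.

#E(F_17) = 18


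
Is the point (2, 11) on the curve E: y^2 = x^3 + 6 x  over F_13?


Check whether y^2 = x^3 + 6 x + 0 (mod 13) for (x, y) = (2, 11).
LHS: y^2 = 11^2 mod 13 = 4
RHS: x^3 + 6 x + 0 = 2^3 + 6*2 + 0 mod 13 = 7
LHS != RHS

No, not on the curve


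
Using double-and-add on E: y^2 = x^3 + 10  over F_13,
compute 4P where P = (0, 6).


k = 4 = 100_2 (binary, LSB first: 001)
Double-and-add from P = (0, 6):
  bit 0 = 0: acc unchanged = O
  bit 1 = 0: acc unchanged = O
  bit 2 = 1: acc = O + (0, 6) = (0, 6)

4P = (0, 6)


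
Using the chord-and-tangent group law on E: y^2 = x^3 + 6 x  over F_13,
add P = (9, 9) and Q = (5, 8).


P != Q, so use the chord formula.
s = (y2 - y1) / (x2 - x1) = (12) / (9) mod 13 = 10
x3 = s^2 - x1 - x2 mod 13 = 10^2 - 9 - 5 = 8
y3 = s (x1 - x3) - y1 mod 13 = 10 * (9 - 8) - 9 = 1

P + Q = (8, 1)


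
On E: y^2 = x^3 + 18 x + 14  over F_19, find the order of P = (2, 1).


Compute successive multiples of P until we hit O:
  1P = (2, 1)
  2P = (12, 1)
  3P = (5, 18)
  4P = (4, 13)
  5P = (11, 2)
  6P = (10, 15)
  7P = (16, 3)
  8P = (8, 9)
  ... (continuing to 20P)
  20P = O

ord(P) = 20


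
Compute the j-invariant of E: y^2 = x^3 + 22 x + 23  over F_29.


Delta = -16(4 a^3 + 27 b^2) mod 29 = 20
-1728 * (4 a)^3 = -1728 * (4*22)^3 mod 29 = 12
j = 12 * 20^(-1) mod 29 = 18

j = 18 (mod 29)


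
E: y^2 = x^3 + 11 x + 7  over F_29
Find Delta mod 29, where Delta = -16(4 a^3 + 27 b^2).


4 a^3 + 27 b^2 = 4*11^3 + 27*7^2 = 5324 + 1323 = 6647
Delta = -16 * (6647) = -106352
Delta mod 29 = 20

Delta = 20 (mod 29)


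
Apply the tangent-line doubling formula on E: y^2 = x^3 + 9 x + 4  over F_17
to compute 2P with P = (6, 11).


Doubling: s = (3 x1^2 + a) / (2 y1)
s = (3*6^2 + 9) / (2*11) mod 17 = 3
x3 = s^2 - 2 x1 mod 17 = 3^2 - 2*6 = 14
y3 = s (x1 - x3) - y1 mod 17 = 3 * (6 - 14) - 11 = 16

2P = (14, 16)


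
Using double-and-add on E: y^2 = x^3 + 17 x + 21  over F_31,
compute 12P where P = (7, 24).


k = 12 = 1100_2 (binary, LSB first: 0011)
Double-and-add from P = (7, 24):
  bit 0 = 0: acc unchanged = O
  bit 1 = 0: acc unchanged = O
  bit 2 = 1: acc = O + (1, 15) = (1, 15)
  bit 3 = 1: acc = (1, 15) + (26, 20) = (9, 2)

12P = (9, 2)


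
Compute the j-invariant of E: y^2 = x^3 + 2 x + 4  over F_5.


Delta = -16(4 a^3 + 27 b^2) mod 5 = 1
-1728 * (4 a)^3 = -1728 * (4*2)^3 mod 5 = 4
j = 4 * 1^(-1) mod 5 = 4

j = 4 (mod 5)


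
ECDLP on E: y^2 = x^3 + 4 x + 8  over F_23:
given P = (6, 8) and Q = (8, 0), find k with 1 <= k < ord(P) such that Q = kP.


Enumerate multiples of P until we hit Q = (8, 0):
  1P = (6, 8)
  2P = (14, 5)
  3P = (15, 4)
  4P = (11, 7)
  5P = (18, 22)
  6P = (1, 17)
  7P = (22, 7)
  8P = (3, 22)
  9P = (0, 10)
  10P = (12, 17)
  11P = (13, 16)
  12P = (10, 17)
  13P = (2, 1)
  14P = (8, 0)
Match found at i = 14.

k = 14


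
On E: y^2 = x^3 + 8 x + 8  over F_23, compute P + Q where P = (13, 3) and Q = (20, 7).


P != Q, so use the chord formula.
s = (y2 - y1) / (x2 - x1) = (4) / (7) mod 23 = 17
x3 = s^2 - x1 - x2 mod 23 = 17^2 - 13 - 20 = 3
y3 = s (x1 - x3) - y1 mod 23 = 17 * (13 - 3) - 3 = 6

P + Q = (3, 6)


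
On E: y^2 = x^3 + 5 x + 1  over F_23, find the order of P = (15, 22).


Compute successive multiples of P until we hit O:
  1P = (15, 22)
  2P = (18, 9)
  3P = (19, 3)
  4P = (13, 3)
  5P = (22, 15)
  6P = (10, 19)
  7P = (14, 20)
  8P = (21, 12)
  ... (continuing to 31P)
  31P = O

ord(P) = 31


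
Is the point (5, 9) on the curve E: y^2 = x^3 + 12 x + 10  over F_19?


Check whether y^2 = x^3 + 12 x + 10 (mod 19) for (x, y) = (5, 9).
LHS: y^2 = 9^2 mod 19 = 5
RHS: x^3 + 12 x + 10 = 5^3 + 12*5 + 10 mod 19 = 5
LHS = RHS

Yes, on the curve


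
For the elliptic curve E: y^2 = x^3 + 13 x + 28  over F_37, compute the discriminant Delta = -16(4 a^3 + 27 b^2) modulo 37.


4 a^3 + 27 b^2 = 4*13^3 + 27*28^2 = 8788 + 21168 = 29956
Delta = -16 * (29956) = -479296
Delta mod 37 = 2

Delta = 2 (mod 37)


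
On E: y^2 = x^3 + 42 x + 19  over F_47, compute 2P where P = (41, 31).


Doubling: s = (3 x1^2 + a) / (2 y1)
s = (3*41^2 + 42) / (2*31) mod 47 = 10
x3 = s^2 - 2 x1 mod 47 = 10^2 - 2*41 = 18
y3 = s (x1 - x3) - y1 mod 47 = 10 * (41 - 18) - 31 = 11

2P = (18, 11)


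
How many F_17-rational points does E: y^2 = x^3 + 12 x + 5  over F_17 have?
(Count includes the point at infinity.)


For each x in F_17, count y with y^2 = x^3 + 12 x + 5 mod 17:
  x = 1: RHS = 1, y in [1, 16]  -> 2 point(s)
  x = 3: RHS = 0, y in [0]  -> 1 point(s)
  x = 4: RHS = 15, y in [7, 10]  -> 2 point(s)
  x = 6: RHS = 4, y in [2, 15]  -> 2 point(s)
  x = 8: RHS = 1, y in [1, 16]  -> 2 point(s)
  x = 9: RHS = 9, y in [3, 14]  -> 2 point(s)
  x = 16: RHS = 9, y in [3, 14]  -> 2 point(s)
Affine points: 13. Add the point at infinity: total = 14.

#E(F_17) = 14


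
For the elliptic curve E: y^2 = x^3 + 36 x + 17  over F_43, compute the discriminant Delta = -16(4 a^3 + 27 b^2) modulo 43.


4 a^3 + 27 b^2 = 4*36^3 + 27*17^2 = 186624 + 7803 = 194427
Delta = -16 * (194427) = -3110832
Delta mod 43 = 3

Delta = 3 (mod 43)


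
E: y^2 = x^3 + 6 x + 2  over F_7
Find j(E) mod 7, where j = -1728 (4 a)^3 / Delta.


Delta = -16(4 a^3 + 27 b^2) mod 7 = 2
-1728 * (4 a)^3 = -1728 * (4*6)^3 mod 7 = 6
j = 6 * 2^(-1) mod 7 = 3

j = 3 (mod 7)


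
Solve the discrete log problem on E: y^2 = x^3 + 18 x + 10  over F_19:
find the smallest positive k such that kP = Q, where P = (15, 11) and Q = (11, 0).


Enumerate multiples of P until we hit Q = (11, 0):
  1P = (15, 11)
  2P = (17, 2)
  3P = (12, 4)
  4P = (8, 18)
  5P = (16, 9)
  6P = (11, 0)
Match found at i = 6.

k = 6


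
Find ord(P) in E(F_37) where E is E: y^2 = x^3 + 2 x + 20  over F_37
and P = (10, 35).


Compute successive multiples of P until we hit O:
  1P = (10, 35)
  2P = (10, 2)
  3P = O

ord(P) = 3


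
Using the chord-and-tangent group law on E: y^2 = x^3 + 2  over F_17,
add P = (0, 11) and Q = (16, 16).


P != Q, so use the chord formula.
s = (y2 - y1) / (x2 - x1) = (5) / (16) mod 17 = 12
x3 = s^2 - x1 - x2 mod 17 = 12^2 - 0 - 16 = 9
y3 = s (x1 - x3) - y1 mod 17 = 12 * (0 - 9) - 11 = 0

P + Q = (9, 0)


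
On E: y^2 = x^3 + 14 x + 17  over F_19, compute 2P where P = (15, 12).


Doubling: s = (3 x1^2 + a) / (2 y1)
s = (3*15^2 + 14) / (2*12) mod 19 = 1
x3 = s^2 - 2 x1 mod 19 = 1^2 - 2*15 = 9
y3 = s (x1 - x3) - y1 mod 19 = 1 * (15 - 9) - 12 = 13

2P = (9, 13)


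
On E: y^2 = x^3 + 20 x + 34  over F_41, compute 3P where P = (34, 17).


k = 3 = 11_2 (binary, LSB first: 11)
Double-and-add from P = (34, 17):
  bit 0 = 1: acc = O + (34, 17) = (34, 17)
  bit 1 = 1: acc = (34, 17) + (10, 2) = (7, 5)

3P = (7, 5)


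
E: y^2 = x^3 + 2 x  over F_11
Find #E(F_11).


For each x in F_11, count y with y^2 = x^3 + 2 x + 0 mod 11:
  x = 0: RHS = 0, y in [0]  -> 1 point(s)
  x = 1: RHS = 3, y in [5, 6]  -> 2 point(s)
  x = 2: RHS = 1, y in [1, 10]  -> 2 point(s)
  x = 3: RHS = 0, y in [0]  -> 1 point(s)
  x = 5: RHS = 3, y in [5, 6]  -> 2 point(s)
  x = 7: RHS = 5, y in [4, 7]  -> 2 point(s)
  x = 8: RHS = 0, y in [0]  -> 1 point(s)
Affine points: 11. Add the point at infinity: total = 12.

#E(F_11) = 12


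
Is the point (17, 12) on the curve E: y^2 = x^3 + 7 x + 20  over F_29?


Check whether y^2 = x^3 + 7 x + 20 (mod 29) for (x, y) = (17, 12).
LHS: y^2 = 12^2 mod 29 = 28
RHS: x^3 + 7 x + 20 = 17^3 + 7*17 + 20 mod 29 = 6
LHS != RHS

No, not on the curve


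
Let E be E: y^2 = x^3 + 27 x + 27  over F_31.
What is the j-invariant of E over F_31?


Delta = -16(4 a^3 + 27 b^2) mod 31 = 5
-1728 * (4 a)^3 = -1728 * (4*27)^3 mod 31 = 30
j = 30 * 5^(-1) mod 31 = 6

j = 6 (mod 31)


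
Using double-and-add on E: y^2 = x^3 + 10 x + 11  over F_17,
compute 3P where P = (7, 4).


k = 3 = 11_2 (binary, LSB first: 11)
Double-and-add from P = (7, 4):
  bit 0 = 1: acc = O + (7, 4) = (7, 4)
  bit 1 = 1: acc = (7, 4) + (16, 0) = (7, 13)

3P = (7, 13)


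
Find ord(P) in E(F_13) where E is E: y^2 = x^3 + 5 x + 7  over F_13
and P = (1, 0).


Compute successive multiples of P until we hit O:
  1P = (1, 0)
  2P = O

ord(P) = 2


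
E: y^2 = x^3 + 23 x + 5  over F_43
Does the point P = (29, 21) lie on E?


Check whether y^2 = x^3 + 23 x + 5 (mod 43) for (x, y) = (29, 21).
LHS: y^2 = 21^2 mod 43 = 11
RHS: x^3 + 23 x + 5 = 29^3 + 23*29 + 5 mod 43 = 35
LHS != RHS

No, not on the curve


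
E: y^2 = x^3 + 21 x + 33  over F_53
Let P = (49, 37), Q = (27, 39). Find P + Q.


P != Q, so use the chord formula.
s = (y2 - y1) / (x2 - x1) = (2) / (31) mod 53 = 24
x3 = s^2 - x1 - x2 mod 53 = 24^2 - 49 - 27 = 23
y3 = s (x1 - x3) - y1 mod 53 = 24 * (49 - 23) - 37 = 4

P + Q = (23, 4)


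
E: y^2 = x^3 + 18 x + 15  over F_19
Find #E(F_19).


For each x in F_19, count y with y^2 = x^3 + 18 x + 15 mod 19:
  x = 3: RHS = 1, y in [1, 18]  -> 2 point(s)
  x = 6: RHS = 16, y in [4, 15]  -> 2 point(s)
  x = 7: RHS = 9, y in [3, 16]  -> 2 point(s)
  x = 8: RHS = 6, y in [5, 14]  -> 2 point(s)
  x = 10: RHS = 17, y in [6, 13]  -> 2 point(s)
  x = 11: RHS = 5, y in [9, 10]  -> 2 point(s)
  x = 14: RHS = 9, y in [3, 16]  -> 2 point(s)
  x = 17: RHS = 9, y in [3, 16]  -> 2 point(s)
Affine points: 16. Add the point at infinity: total = 17.

#E(F_19) = 17


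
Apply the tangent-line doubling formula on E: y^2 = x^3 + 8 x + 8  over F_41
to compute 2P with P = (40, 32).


Doubling: s = (3 x1^2 + a) / (2 y1)
s = (3*40^2 + 8) / (2*32) mod 41 = 29
x3 = s^2 - 2 x1 mod 41 = 29^2 - 2*40 = 23
y3 = s (x1 - x3) - y1 mod 41 = 29 * (40 - 23) - 32 = 10

2P = (23, 10)


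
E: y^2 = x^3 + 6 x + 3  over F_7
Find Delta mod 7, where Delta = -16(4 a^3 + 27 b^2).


4 a^3 + 27 b^2 = 4*6^3 + 27*3^2 = 864 + 243 = 1107
Delta = -16 * (1107) = -17712
Delta mod 7 = 5

Delta = 5 (mod 7)


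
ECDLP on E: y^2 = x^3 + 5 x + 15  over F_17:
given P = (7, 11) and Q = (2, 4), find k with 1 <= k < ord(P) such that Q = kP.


Enumerate multiples of P until we hit Q = (2, 4):
  1P = (7, 11)
  2P = (1, 15)
  3P = (0, 7)
  4P = (2, 4)
Match found at i = 4.

k = 4


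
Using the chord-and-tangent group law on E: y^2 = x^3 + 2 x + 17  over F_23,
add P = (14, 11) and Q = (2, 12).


P != Q, so use the chord formula.
s = (y2 - y1) / (x2 - x1) = (1) / (11) mod 23 = 21
x3 = s^2 - x1 - x2 mod 23 = 21^2 - 14 - 2 = 11
y3 = s (x1 - x3) - y1 mod 23 = 21 * (14 - 11) - 11 = 6

P + Q = (11, 6)


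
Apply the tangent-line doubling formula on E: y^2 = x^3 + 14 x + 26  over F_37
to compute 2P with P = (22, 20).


Doubling: s = (3 x1^2 + a) / (2 y1)
s = (3*22^2 + 14) / (2*20) mod 37 = 20
x3 = s^2 - 2 x1 mod 37 = 20^2 - 2*22 = 23
y3 = s (x1 - x3) - y1 mod 37 = 20 * (22 - 23) - 20 = 34

2P = (23, 34)


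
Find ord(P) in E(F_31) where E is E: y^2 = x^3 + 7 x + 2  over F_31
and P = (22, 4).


Compute successive multiples of P until we hit O:
  1P = (22, 4)
  2P = (20, 12)
  3P = (5, 21)
  4P = (5, 10)
  5P = (20, 19)
  6P = (22, 27)
  7P = O

ord(P) = 7


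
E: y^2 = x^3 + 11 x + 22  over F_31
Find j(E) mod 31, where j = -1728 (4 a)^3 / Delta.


Delta = -16(4 a^3 + 27 b^2) mod 31 = 11
-1728 * (4 a)^3 = -1728 * (4*11)^3 mod 31 = 30
j = 30 * 11^(-1) mod 31 = 14

j = 14 (mod 31)


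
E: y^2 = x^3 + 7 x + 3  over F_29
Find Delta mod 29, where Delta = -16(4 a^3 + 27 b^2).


4 a^3 + 27 b^2 = 4*7^3 + 27*3^2 = 1372 + 243 = 1615
Delta = -16 * (1615) = -25840
Delta mod 29 = 28

Delta = 28 (mod 29)


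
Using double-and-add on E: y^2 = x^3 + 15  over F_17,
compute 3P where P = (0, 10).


k = 3 = 11_2 (binary, LSB first: 11)
Double-and-add from P = (0, 10):
  bit 0 = 1: acc = O + (0, 10) = (0, 10)
  bit 1 = 1: acc = (0, 10) + (0, 7) = O

3P = O


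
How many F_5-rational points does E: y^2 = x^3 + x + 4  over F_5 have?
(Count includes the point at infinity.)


For each x in F_5, count y with y^2 = x^3 + 1 x + 4 mod 5:
  x = 0: RHS = 4, y in [2, 3]  -> 2 point(s)
  x = 1: RHS = 1, y in [1, 4]  -> 2 point(s)
  x = 2: RHS = 4, y in [2, 3]  -> 2 point(s)
  x = 3: RHS = 4, y in [2, 3]  -> 2 point(s)
Affine points: 8. Add the point at infinity: total = 9.

#E(F_5) = 9


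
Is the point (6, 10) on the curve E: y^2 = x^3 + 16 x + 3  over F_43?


Check whether y^2 = x^3 + 16 x + 3 (mod 43) for (x, y) = (6, 10).
LHS: y^2 = 10^2 mod 43 = 14
RHS: x^3 + 16 x + 3 = 6^3 + 16*6 + 3 mod 43 = 14
LHS = RHS

Yes, on the curve


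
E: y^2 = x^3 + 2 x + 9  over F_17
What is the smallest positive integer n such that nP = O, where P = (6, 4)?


Compute successive multiples of P until we hit O:
  1P = (6, 4)
  2P = (6, 13)
  3P = O

ord(P) = 3


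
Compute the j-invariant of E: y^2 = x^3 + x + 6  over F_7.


Delta = -16(4 a^3 + 27 b^2) mod 7 = 1
-1728 * (4 a)^3 = -1728 * (4*1)^3 mod 7 = 1
j = 1 * 1^(-1) mod 7 = 1

j = 1 (mod 7)


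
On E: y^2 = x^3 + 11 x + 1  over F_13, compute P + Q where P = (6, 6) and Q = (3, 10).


P != Q, so use the chord formula.
s = (y2 - y1) / (x2 - x1) = (4) / (10) mod 13 = 3
x3 = s^2 - x1 - x2 mod 13 = 3^2 - 6 - 3 = 0
y3 = s (x1 - x3) - y1 mod 13 = 3 * (6 - 0) - 6 = 12

P + Q = (0, 12)


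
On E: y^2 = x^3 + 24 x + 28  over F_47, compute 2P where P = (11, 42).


Doubling: s = (3 x1^2 + a) / (2 y1)
s = (3*11^2 + 24) / (2*42) mod 47 = 13
x3 = s^2 - 2 x1 mod 47 = 13^2 - 2*11 = 6
y3 = s (x1 - x3) - y1 mod 47 = 13 * (11 - 6) - 42 = 23

2P = (6, 23)


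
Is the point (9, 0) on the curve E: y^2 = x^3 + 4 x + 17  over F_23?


Check whether y^2 = x^3 + 4 x + 17 (mod 23) for (x, y) = (9, 0).
LHS: y^2 = 0^2 mod 23 = 0
RHS: x^3 + 4 x + 17 = 9^3 + 4*9 + 17 mod 23 = 0
LHS = RHS

Yes, on the curve


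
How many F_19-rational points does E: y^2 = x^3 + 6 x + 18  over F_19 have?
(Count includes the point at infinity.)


For each x in F_19, count y with y^2 = x^3 + 6 x + 18 mod 19:
  x = 1: RHS = 6, y in [5, 14]  -> 2 point(s)
  x = 2: RHS = 0, y in [0]  -> 1 point(s)
  x = 3: RHS = 6, y in [5, 14]  -> 2 point(s)
  x = 4: RHS = 11, y in [7, 12]  -> 2 point(s)
  x = 6: RHS = 4, y in [2, 17]  -> 2 point(s)
  x = 7: RHS = 4, y in [2, 17]  -> 2 point(s)
  x = 11: RHS = 9, y in [3, 16]  -> 2 point(s)
  x = 15: RHS = 6, y in [5, 14]  -> 2 point(s)
  x = 16: RHS = 11, y in [7, 12]  -> 2 point(s)
  x = 17: RHS = 17, y in [6, 13]  -> 2 point(s)
  x = 18: RHS = 11, y in [7, 12]  -> 2 point(s)
Affine points: 21. Add the point at infinity: total = 22.

#E(F_19) = 22


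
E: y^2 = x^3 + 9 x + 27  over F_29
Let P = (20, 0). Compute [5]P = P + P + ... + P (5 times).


k = 5 = 101_2 (binary, LSB first: 101)
Double-and-add from P = (20, 0):
  bit 0 = 1: acc = O + (20, 0) = (20, 0)
  bit 1 = 0: acc unchanged = (20, 0)
  bit 2 = 1: acc = (20, 0) + O = (20, 0)

5P = (20, 0)


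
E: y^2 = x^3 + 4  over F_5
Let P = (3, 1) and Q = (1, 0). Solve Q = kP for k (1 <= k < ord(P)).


Enumerate multiples of P until we hit Q = (1, 0):
  1P = (3, 1)
  2P = (0, 2)
  3P = (1, 0)
Match found at i = 3.

k = 3


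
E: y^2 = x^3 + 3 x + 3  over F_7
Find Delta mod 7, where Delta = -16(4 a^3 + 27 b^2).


4 a^3 + 27 b^2 = 4*3^3 + 27*3^2 = 108 + 243 = 351
Delta = -16 * (351) = -5616
Delta mod 7 = 5

Delta = 5 (mod 7)


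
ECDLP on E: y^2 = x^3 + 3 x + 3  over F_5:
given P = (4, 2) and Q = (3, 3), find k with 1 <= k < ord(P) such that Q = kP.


Enumerate multiples of P until we hit Q = (3, 3):
  1P = (4, 2)
  2P = (3, 2)
  3P = (3, 3)
Match found at i = 3.

k = 3


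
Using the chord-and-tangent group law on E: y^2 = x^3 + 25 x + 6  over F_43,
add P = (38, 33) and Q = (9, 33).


P != Q, so use the chord formula.
s = (y2 - y1) / (x2 - x1) = (0) / (14) mod 43 = 0
x3 = s^2 - x1 - x2 mod 43 = 0^2 - 38 - 9 = 39
y3 = s (x1 - x3) - y1 mod 43 = 0 * (38 - 39) - 33 = 10

P + Q = (39, 10)


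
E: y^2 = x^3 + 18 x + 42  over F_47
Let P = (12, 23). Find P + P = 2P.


Doubling: s = (3 x1^2 + a) / (2 y1)
s = (3*12^2 + 18) / (2*23) mod 47 = 20
x3 = s^2 - 2 x1 mod 47 = 20^2 - 2*12 = 0
y3 = s (x1 - x3) - y1 mod 47 = 20 * (12 - 0) - 23 = 29

2P = (0, 29)


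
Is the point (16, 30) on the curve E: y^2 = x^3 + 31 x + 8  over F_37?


Check whether y^2 = x^3 + 31 x + 8 (mod 37) for (x, y) = (16, 30).
LHS: y^2 = 30^2 mod 37 = 12
RHS: x^3 + 31 x + 8 = 16^3 + 31*16 + 8 mod 37 = 12
LHS = RHS

Yes, on the curve


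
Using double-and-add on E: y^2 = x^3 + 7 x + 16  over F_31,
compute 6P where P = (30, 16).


k = 6 = 110_2 (binary, LSB first: 011)
Double-and-add from P = (30, 16):
  bit 0 = 0: acc unchanged = O
  bit 1 = 1: acc = O + (9, 8) = (9, 8)
  bit 2 = 1: acc = (9, 8) + (29, 5) = (21, 0)

6P = (21, 0)


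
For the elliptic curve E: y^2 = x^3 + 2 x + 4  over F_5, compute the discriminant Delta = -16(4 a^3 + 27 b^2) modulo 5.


4 a^3 + 27 b^2 = 4*2^3 + 27*4^2 = 32 + 432 = 464
Delta = -16 * (464) = -7424
Delta mod 5 = 1

Delta = 1 (mod 5)


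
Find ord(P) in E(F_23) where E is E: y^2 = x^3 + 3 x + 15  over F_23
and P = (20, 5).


Compute successive multiples of P until we hit O:
  1P = (20, 5)
  2P = (15, 10)
  3P = (12, 10)
  4P = (9, 14)
  5P = (19, 13)
  6P = (2, 12)
  7P = (14, 8)
  8P = (18, 17)
  ... (continuing to 19P)
  19P = O

ord(P) = 19


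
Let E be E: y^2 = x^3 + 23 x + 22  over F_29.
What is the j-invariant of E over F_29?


Delta = -16(4 a^3 + 27 b^2) mod 29 = 22
-1728 * (4 a)^3 = -1728 * (4*23)^3 mod 29 = 21
j = 21 * 22^(-1) mod 29 = 26

j = 26 (mod 29)


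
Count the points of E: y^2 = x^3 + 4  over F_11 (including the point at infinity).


For each x in F_11, count y with y^2 = x^3 + 0 x + 4 mod 11:
  x = 0: RHS = 4, y in [2, 9]  -> 2 point(s)
  x = 1: RHS = 5, y in [4, 7]  -> 2 point(s)
  x = 2: RHS = 1, y in [1, 10]  -> 2 point(s)
  x = 3: RHS = 9, y in [3, 8]  -> 2 point(s)
  x = 6: RHS = 0, y in [0]  -> 1 point(s)
  x = 10: RHS = 3, y in [5, 6]  -> 2 point(s)
Affine points: 11. Add the point at infinity: total = 12.

#E(F_11) = 12


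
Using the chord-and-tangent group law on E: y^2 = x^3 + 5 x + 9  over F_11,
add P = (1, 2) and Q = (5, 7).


P != Q, so use the chord formula.
s = (y2 - y1) / (x2 - x1) = (5) / (4) mod 11 = 4
x3 = s^2 - x1 - x2 mod 11 = 4^2 - 1 - 5 = 10
y3 = s (x1 - x3) - y1 mod 11 = 4 * (1 - 10) - 2 = 6

P + Q = (10, 6)


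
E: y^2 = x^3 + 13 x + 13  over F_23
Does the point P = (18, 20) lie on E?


Check whether y^2 = x^3 + 13 x + 13 (mod 23) for (x, y) = (18, 20).
LHS: y^2 = 20^2 mod 23 = 9
RHS: x^3 + 13 x + 13 = 18^3 + 13*18 + 13 mod 23 = 7
LHS != RHS

No, not on the curve


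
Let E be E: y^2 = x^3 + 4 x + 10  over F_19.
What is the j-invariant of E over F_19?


Delta = -16(4 a^3 + 27 b^2) mod 19 = 14
-1728 * (4 a)^3 = -1728 * (4*4)^3 mod 19 = 11
j = 11 * 14^(-1) mod 19 = 13

j = 13 (mod 19)


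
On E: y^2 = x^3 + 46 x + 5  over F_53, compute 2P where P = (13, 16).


Doubling: s = (3 x1^2 + a) / (2 y1)
s = (3*13^2 + 46) / (2*16) mod 53 = 9
x3 = s^2 - 2 x1 mod 53 = 9^2 - 2*13 = 2
y3 = s (x1 - x3) - y1 mod 53 = 9 * (13 - 2) - 16 = 30

2P = (2, 30)


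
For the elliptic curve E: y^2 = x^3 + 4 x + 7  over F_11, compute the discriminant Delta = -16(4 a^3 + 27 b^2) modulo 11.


4 a^3 + 27 b^2 = 4*4^3 + 27*7^2 = 256 + 1323 = 1579
Delta = -16 * (1579) = -25264
Delta mod 11 = 3

Delta = 3 (mod 11)


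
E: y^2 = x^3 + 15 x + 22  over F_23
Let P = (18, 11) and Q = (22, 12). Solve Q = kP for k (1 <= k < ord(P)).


Enumerate multiples of P until we hit Q = (22, 12):
  1P = (18, 11)
  2P = (14, 20)
  3P = (9, 9)
  4P = (4, 10)
  5P = (3, 18)
  6P = (6, 11)
  7P = (22, 12)
Match found at i = 7.

k = 7


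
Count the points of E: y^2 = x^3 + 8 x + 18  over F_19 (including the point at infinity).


For each x in F_19, count y with y^2 = x^3 + 8 x + 18 mod 19:
  x = 2: RHS = 4, y in [2, 17]  -> 2 point(s)
  x = 4: RHS = 0, y in [0]  -> 1 point(s)
  x = 6: RHS = 16, y in [4, 15]  -> 2 point(s)
  x = 8: RHS = 5, y in [9, 10]  -> 2 point(s)
  x = 13: RHS = 1, y in [1, 18]  -> 2 point(s)
  x = 14: RHS = 5, y in [9, 10]  -> 2 point(s)
  x = 15: RHS = 17, y in [6, 13]  -> 2 point(s)
  x = 16: RHS = 5, y in [9, 10]  -> 2 point(s)
  x = 18: RHS = 9, y in [3, 16]  -> 2 point(s)
Affine points: 17. Add the point at infinity: total = 18.

#E(F_19) = 18


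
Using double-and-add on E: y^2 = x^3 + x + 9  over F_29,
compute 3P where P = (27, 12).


k = 3 = 11_2 (binary, LSB first: 11)
Double-and-add from P = (27, 12):
  bit 0 = 1: acc = O + (27, 12) = (27, 12)
  bit 1 = 1: acc = (27, 12) + (27, 17) = O

3P = O


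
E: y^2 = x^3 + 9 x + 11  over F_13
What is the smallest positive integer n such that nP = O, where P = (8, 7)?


Compute successive multiples of P until we hit O:
  1P = (8, 7)
  2P = (7, 12)
  3P = (10, 3)
  4P = (12, 1)
  5P = (5, 8)
  6P = (3, 0)
  7P = (5, 5)
  8P = (12, 12)
  ... (continuing to 12P)
  12P = O

ord(P) = 12


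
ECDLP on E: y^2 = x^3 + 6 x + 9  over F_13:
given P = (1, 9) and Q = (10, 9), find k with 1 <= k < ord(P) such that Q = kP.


Enumerate multiples of P until we hit Q = (10, 9):
  1P = (1, 9)
  2P = (8, 7)
  3P = (7, 2)
  4P = (6, 12)
  5P = (10, 9)
Match found at i = 5.

k = 5


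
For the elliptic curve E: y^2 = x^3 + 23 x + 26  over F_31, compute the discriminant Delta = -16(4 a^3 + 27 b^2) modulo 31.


4 a^3 + 27 b^2 = 4*23^3 + 27*26^2 = 48668 + 18252 = 66920
Delta = -16 * (66920) = -1070720
Delta mod 31 = 20

Delta = 20 (mod 31)


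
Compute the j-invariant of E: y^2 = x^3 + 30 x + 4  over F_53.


Delta = -16(4 a^3 + 27 b^2) mod 53 = 43
-1728 * (4 a)^3 = -1728 * (4*30)^3 mod 53 = 13
j = 13 * 43^(-1) mod 53 = 4

j = 4 (mod 53)


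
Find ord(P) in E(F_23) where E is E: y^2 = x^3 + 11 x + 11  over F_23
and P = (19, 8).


Compute successive multiples of P until we hit O:
  1P = (19, 8)
  2P = (3, 5)
  3P = (4, 2)
  4P = (2, 8)
  5P = (2, 15)
  6P = (4, 21)
  7P = (3, 18)
  8P = (19, 15)
  ... (continuing to 9P)
  9P = O

ord(P) = 9


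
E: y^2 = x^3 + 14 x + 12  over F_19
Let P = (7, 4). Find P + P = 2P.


Doubling: s = (3 x1^2 + a) / (2 y1)
s = (3*7^2 + 14) / (2*4) mod 19 = 13
x3 = s^2 - 2 x1 mod 19 = 13^2 - 2*7 = 3
y3 = s (x1 - x3) - y1 mod 19 = 13 * (7 - 3) - 4 = 10

2P = (3, 10)


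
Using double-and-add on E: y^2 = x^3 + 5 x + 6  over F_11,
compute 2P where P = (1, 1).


k = 2 = 10_2 (binary, LSB first: 01)
Double-and-add from P = (1, 1):
  bit 0 = 0: acc unchanged = O
  bit 1 = 1: acc = O + (3, 2) = (3, 2)

2P = (3, 2)


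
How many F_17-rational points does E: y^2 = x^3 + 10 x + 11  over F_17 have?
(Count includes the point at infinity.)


For each x in F_17, count y with y^2 = x^3 + 10 x + 11 mod 17:
  x = 3: RHS = 0, y in [0]  -> 1 point(s)
  x = 4: RHS = 13, y in [8, 9]  -> 2 point(s)
  x = 5: RHS = 16, y in [4, 13]  -> 2 point(s)
  x = 6: RHS = 15, y in [7, 10]  -> 2 point(s)
  x = 7: RHS = 16, y in [4, 13]  -> 2 point(s)
  x = 8: RHS = 8, y in [5, 12]  -> 2 point(s)
  x = 13: RHS = 9, y in [3, 14]  -> 2 point(s)
  x = 15: RHS = 0, y in [0]  -> 1 point(s)
  x = 16: RHS = 0, y in [0]  -> 1 point(s)
Affine points: 15. Add the point at infinity: total = 16.

#E(F_17) = 16


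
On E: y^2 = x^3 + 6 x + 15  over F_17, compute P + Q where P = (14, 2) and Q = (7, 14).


P != Q, so use the chord formula.
s = (y2 - y1) / (x2 - x1) = (12) / (10) mod 17 = 8
x3 = s^2 - x1 - x2 mod 17 = 8^2 - 14 - 7 = 9
y3 = s (x1 - x3) - y1 mod 17 = 8 * (14 - 9) - 2 = 4

P + Q = (9, 4)


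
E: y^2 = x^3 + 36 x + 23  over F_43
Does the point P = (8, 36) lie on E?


Check whether y^2 = x^3 + 36 x + 23 (mod 43) for (x, y) = (8, 36).
LHS: y^2 = 36^2 mod 43 = 6
RHS: x^3 + 36 x + 23 = 8^3 + 36*8 + 23 mod 43 = 6
LHS = RHS

Yes, on the curve


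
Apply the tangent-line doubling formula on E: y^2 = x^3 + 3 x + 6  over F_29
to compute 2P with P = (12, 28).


Doubling: s = (3 x1^2 + a) / (2 y1)
s = (3*12^2 + 3) / (2*28) mod 29 = 0
x3 = s^2 - 2 x1 mod 29 = 0^2 - 2*12 = 5
y3 = s (x1 - x3) - y1 mod 29 = 0 * (12 - 5) - 28 = 1

2P = (5, 1)


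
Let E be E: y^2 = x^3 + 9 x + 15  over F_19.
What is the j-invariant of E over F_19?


Delta = -16(4 a^3 + 27 b^2) mod 19 = 12
-1728 * (4 a)^3 = -1728 * (4*9)^3 mod 19 = 11
j = 11 * 12^(-1) mod 19 = 12

j = 12 (mod 19)


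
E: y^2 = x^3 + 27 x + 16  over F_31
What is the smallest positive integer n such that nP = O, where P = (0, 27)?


Compute successive multiples of P until we hit O:
  1P = (0, 27)
  2P = (8, 0)
  3P = (0, 4)
  4P = O

ord(P) = 4


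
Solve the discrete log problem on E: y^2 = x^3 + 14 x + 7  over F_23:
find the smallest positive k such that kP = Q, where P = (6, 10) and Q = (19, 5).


Enumerate multiples of P until we hit Q = (19, 5):
  1P = (6, 10)
  2P = (19, 5)
Match found at i = 2.

k = 2


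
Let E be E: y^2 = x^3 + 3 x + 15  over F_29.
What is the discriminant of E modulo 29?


4 a^3 + 27 b^2 = 4*3^3 + 27*15^2 = 108 + 6075 = 6183
Delta = -16 * (6183) = -98928
Delta mod 29 = 20

Delta = 20 (mod 29)


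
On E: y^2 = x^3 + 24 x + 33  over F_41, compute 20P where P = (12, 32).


k = 20 = 10100_2 (binary, LSB first: 00101)
Double-and-add from P = (12, 32):
  bit 0 = 0: acc unchanged = O
  bit 1 = 0: acc unchanged = O
  bit 2 = 1: acc = O + (31, 33) = (31, 33)
  bit 3 = 0: acc unchanged = (31, 33)
  bit 4 = 1: acc = (31, 33) + (5, 14) = (21, 9)

20P = (21, 9)


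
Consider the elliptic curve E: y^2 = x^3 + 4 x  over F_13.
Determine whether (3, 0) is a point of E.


Check whether y^2 = x^3 + 4 x + 0 (mod 13) for (x, y) = (3, 0).
LHS: y^2 = 0^2 mod 13 = 0
RHS: x^3 + 4 x + 0 = 3^3 + 4*3 + 0 mod 13 = 0
LHS = RHS

Yes, on the curve


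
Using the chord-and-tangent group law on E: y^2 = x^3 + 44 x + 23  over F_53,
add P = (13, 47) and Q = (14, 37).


P != Q, so use the chord formula.
s = (y2 - y1) / (x2 - x1) = (43) / (1) mod 53 = 43
x3 = s^2 - x1 - x2 mod 53 = 43^2 - 13 - 14 = 20
y3 = s (x1 - x3) - y1 mod 53 = 43 * (13 - 20) - 47 = 23

P + Q = (20, 23)


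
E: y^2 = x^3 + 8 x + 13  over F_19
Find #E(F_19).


For each x in F_19, count y with y^2 = x^3 + 8 x + 13 mod 19:
  x = 3: RHS = 7, y in [8, 11]  -> 2 point(s)
  x = 5: RHS = 7, y in [8, 11]  -> 2 point(s)
  x = 6: RHS = 11, y in [7, 12]  -> 2 point(s)
  x = 8: RHS = 0, y in [0]  -> 1 point(s)
  x = 9: RHS = 16, y in [4, 15]  -> 2 point(s)
  x = 11: RHS = 7, y in [8, 11]  -> 2 point(s)
  x = 14: RHS = 0, y in [0]  -> 1 point(s)
  x = 16: RHS = 0, y in [0]  -> 1 point(s)
  x = 18: RHS = 4, y in [2, 17]  -> 2 point(s)
Affine points: 15. Add the point at infinity: total = 16.

#E(F_19) = 16


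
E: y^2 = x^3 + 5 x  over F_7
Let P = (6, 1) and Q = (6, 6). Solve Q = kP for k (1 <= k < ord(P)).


Enumerate multiples of P until we hit Q = (6, 6):
  1P = (6, 1)
  2P = (4, 0)
  3P = (6, 6)
Match found at i = 3.

k = 3


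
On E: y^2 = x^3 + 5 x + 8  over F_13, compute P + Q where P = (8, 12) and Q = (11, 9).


P != Q, so use the chord formula.
s = (y2 - y1) / (x2 - x1) = (10) / (3) mod 13 = 12
x3 = s^2 - x1 - x2 mod 13 = 12^2 - 8 - 11 = 8
y3 = s (x1 - x3) - y1 mod 13 = 12 * (8 - 8) - 12 = 1

P + Q = (8, 1)


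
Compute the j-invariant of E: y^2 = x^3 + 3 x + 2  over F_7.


Delta = -16(4 a^3 + 27 b^2) mod 7 = 2
-1728 * (4 a)^3 = -1728 * (4*3)^3 mod 7 = 6
j = 6 * 2^(-1) mod 7 = 3

j = 3 (mod 7)


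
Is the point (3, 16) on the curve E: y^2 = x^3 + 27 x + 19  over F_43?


Check whether y^2 = x^3 + 27 x + 19 (mod 43) for (x, y) = (3, 16).
LHS: y^2 = 16^2 mod 43 = 41
RHS: x^3 + 27 x + 19 = 3^3 + 27*3 + 19 mod 43 = 41
LHS = RHS

Yes, on the curve


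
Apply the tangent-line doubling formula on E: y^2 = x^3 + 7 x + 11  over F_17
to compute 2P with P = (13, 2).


Doubling: s = (3 x1^2 + a) / (2 y1)
s = (3*13^2 + 7) / (2*2) mod 17 = 1
x3 = s^2 - 2 x1 mod 17 = 1^2 - 2*13 = 9
y3 = s (x1 - x3) - y1 mod 17 = 1 * (13 - 9) - 2 = 2

2P = (9, 2)


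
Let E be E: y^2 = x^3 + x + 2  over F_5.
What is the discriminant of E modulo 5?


4 a^3 + 27 b^2 = 4*1^3 + 27*2^2 = 4 + 108 = 112
Delta = -16 * (112) = -1792
Delta mod 5 = 3

Delta = 3 (mod 5)


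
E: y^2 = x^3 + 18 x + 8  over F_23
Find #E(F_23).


For each x in F_23, count y with y^2 = x^3 + 18 x + 8 mod 23:
  x = 0: RHS = 8, y in [10, 13]  -> 2 point(s)
  x = 1: RHS = 4, y in [2, 21]  -> 2 point(s)
  x = 2: RHS = 6, y in [11, 12]  -> 2 point(s)
  x = 4: RHS = 6, y in [11, 12]  -> 2 point(s)
  x = 5: RHS = 16, y in [4, 19]  -> 2 point(s)
  x = 9: RHS = 2, y in [5, 18]  -> 2 point(s)
  x = 13: RHS = 1, y in [1, 22]  -> 2 point(s)
  x = 17: RHS = 6, y in [11, 12]  -> 2 point(s)
  x = 18: RHS = 0, y in [0]  -> 1 point(s)
  x = 22: RHS = 12, y in [9, 14]  -> 2 point(s)
Affine points: 19. Add the point at infinity: total = 20.

#E(F_23) = 20
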